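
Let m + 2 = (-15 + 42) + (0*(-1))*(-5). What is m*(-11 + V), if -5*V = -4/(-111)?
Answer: -30545/111 ≈ -275.18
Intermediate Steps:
V = -4/555 (V = -(-4)/(5*(-111)) = -(-4)*(-1)/(5*111) = -⅕*4/111 = -4/555 ≈ -0.0072072)
m = 25 (m = -2 + ((-15 + 42) + (0*(-1))*(-5)) = -2 + (27 + 0*(-5)) = -2 + (27 + 0) = -2 + 27 = 25)
m*(-11 + V) = 25*(-11 - 4/555) = 25*(-6109/555) = -30545/111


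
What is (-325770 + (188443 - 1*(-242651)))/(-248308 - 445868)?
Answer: -8777/57848 ≈ -0.15173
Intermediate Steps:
(-325770 + (188443 - 1*(-242651)))/(-248308 - 445868) = (-325770 + (188443 + 242651))/(-694176) = (-325770 + 431094)*(-1/694176) = 105324*(-1/694176) = -8777/57848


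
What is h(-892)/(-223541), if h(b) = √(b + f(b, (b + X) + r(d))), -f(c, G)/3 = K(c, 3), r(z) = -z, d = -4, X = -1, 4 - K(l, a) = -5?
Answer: -I*√919/223541 ≈ -0.00013561*I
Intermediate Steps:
K(l, a) = 9 (K(l, a) = 4 - 1*(-5) = 4 + 5 = 9)
f(c, G) = -27 (f(c, G) = -3*9 = -27)
h(b) = √(-27 + b) (h(b) = √(b - 27) = √(-27 + b))
h(-892)/(-223541) = √(-27 - 892)/(-223541) = √(-919)*(-1/223541) = (I*√919)*(-1/223541) = -I*√919/223541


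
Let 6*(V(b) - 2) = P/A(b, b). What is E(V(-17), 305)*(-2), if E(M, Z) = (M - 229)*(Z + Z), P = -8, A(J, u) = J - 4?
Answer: 17442340/63 ≈ 2.7686e+5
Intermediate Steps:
A(J, u) = -4 + J
V(b) = 2 - 4/(3*(-4 + b)) (V(b) = 2 + (-8/(-4 + b))/6 = 2 - 4/(3*(-4 + b)))
E(M, Z) = 2*Z*(-229 + M) (E(M, Z) = (-229 + M)*(2*Z) = 2*Z*(-229 + M))
E(V(-17), 305)*(-2) = (2*305*(-229 + 2*(-14 + 3*(-17))/(3*(-4 - 17))))*(-2) = (2*305*(-229 + (⅔)*(-14 - 51)/(-21)))*(-2) = (2*305*(-229 + (⅔)*(-1/21)*(-65)))*(-2) = (2*305*(-229 + 130/63))*(-2) = (2*305*(-14297/63))*(-2) = -8721170/63*(-2) = 17442340/63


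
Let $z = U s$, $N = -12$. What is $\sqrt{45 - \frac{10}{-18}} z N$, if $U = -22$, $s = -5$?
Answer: $- 440 \sqrt{410} \approx -8909.3$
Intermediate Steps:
$z = 110$ ($z = \left(-22\right) \left(-5\right) = 110$)
$\sqrt{45 - \frac{10}{-18}} z N = \sqrt{45 - \frac{10}{-18}} \cdot 110 \left(-12\right) = \sqrt{45 - - \frac{5}{9}} \cdot 110 \left(-12\right) = \sqrt{45 + \frac{5}{9}} \cdot 110 \left(-12\right) = \sqrt{\frac{410}{9}} \cdot 110 \left(-12\right) = \frac{\sqrt{410}}{3} \cdot 110 \left(-12\right) = \frac{110 \sqrt{410}}{3} \left(-12\right) = - 440 \sqrt{410}$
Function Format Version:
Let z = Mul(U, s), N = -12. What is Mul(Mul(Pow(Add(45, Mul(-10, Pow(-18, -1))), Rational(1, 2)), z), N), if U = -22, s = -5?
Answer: Mul(-440, Pow(410, Rational(1, 2))) ≈ -8909.3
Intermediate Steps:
z = 110 (z = Mul(-22, -5) = 110)
Mul(Mul(Pow(Add(45, Mul(-10, Pow(-18, -1))), Rational(1, 2)), z), N) = Mul(Mul(Pow(Add(45, Mul(-10, Pow(-18, -1))), Rational(1, 2)), 110), -12) = Mul(Mul(Pow(Add(45, Mul(-10, Rational(-1, 18))), Rational(1, 2)), 110), -12) = Mul(Mul(Pow(Add(45, Rational(5, 9)), Rational(1, 2)), 110), -12) = Mul(Mul(Pow(Rational(410, 9), Rational(1, 2)), 110), -12) = Mul(Mul(Mul(Rational(1, 3), Pow(410, Rational(1, 2))), 110), -12) = Mul(Mul(Rational(110, 3), Pow(410, Rational(1, 2))), -12) = Mul(-440, Pow(410, Rational(1, 2)))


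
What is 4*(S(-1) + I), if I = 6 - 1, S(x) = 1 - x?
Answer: 28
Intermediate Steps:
I = 5
4*(S(-1) + I) = 4*((1 - 1*(-1)) + 5) = 4*((1 + 1) + 5) = 4*(2 + 5) = 4*7 = 28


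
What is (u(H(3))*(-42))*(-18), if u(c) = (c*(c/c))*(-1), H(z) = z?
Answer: -2268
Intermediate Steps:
u(c) = -c (u(c) = (c*1)*(-1) = c*(-1) = -c)
(u(H(3))*(-42))*(-18) = (-1*3*(-42))*(-18) = -3*(-42)*(-18) = 126*(-18) = -2268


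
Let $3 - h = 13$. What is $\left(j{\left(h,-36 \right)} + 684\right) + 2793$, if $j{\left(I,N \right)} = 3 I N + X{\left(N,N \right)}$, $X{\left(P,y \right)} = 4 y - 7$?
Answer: $4406$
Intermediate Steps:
$h = -10$ ($h = 3 - 13 = -10$)
$X{\left(P,y \right)} = -7 + 4 y$
$j{\left(I,N \right)} = -7 + 4 N + 3 I N$ ($j{\left(I,N \right)} = 3 I N + \left(-7 + 4 N\right) = -7 + 4 N + 3 I N$)
$\left(j{\left(h,-36 \right)} + 684\right) + 2793 = \left(\left(-7 + 4 \left(-36\right) + 3 \left(-10\right) \left(-36\right)\right) + 684\right) + 2793 = \left(\left(-7 - 144 + 1080\right) + 684\right) + 2793 = \left(929 + 684\right) + 2793 = 1613 + 2793 = 4406$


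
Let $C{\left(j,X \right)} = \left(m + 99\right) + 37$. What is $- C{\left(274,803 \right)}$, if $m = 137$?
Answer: $-273$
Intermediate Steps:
$C{\left(j,X \right)} = 273$ ($C{\left(j,X \right)} = \left(137 + 99\right) + 37 = 236 + 37 = 273$)
$- C{\left(274,803 \right)} = \left(-1\right) 273 = -273$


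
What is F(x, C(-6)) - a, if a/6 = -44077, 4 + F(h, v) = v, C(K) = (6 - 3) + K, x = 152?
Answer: 264455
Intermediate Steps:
C(K) = 3 + K
F(h, v) = -4 + v
a = -264462 (a = 6*(-44077) = -264462)
F(x, C(-6)) - a = (-4 + (3 - 6)) - 1*(-264462) = (-4 - 3) + 264462 = -7 + 264462 = 264455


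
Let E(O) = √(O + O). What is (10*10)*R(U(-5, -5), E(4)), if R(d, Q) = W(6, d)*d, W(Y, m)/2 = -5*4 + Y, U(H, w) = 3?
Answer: -8400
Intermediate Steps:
W(Y, m) = -40 + 2*Y (W(Y, m) = 2*(-5*4 + Y) = 2*(-20 + Y) = -40 + 2*Y)
E(O) = √2*√O (E(O) = √(2*O) = √2*√O)
R(d, Q) = -28*d (R(d, Q) = (-40 + 2*6)*d = (-40 + 12)*d = -28*d)
(10*10)*R(U(-5, -5), E(4)) = (10*10)*(-28*3) = 100*(-84) = -8400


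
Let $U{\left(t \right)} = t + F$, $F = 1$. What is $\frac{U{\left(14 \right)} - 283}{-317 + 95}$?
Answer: $\frac{134}{111} \approx 1.2072$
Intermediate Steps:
$U{\left(t \right)} = 1 + t$ ($U{\left(t \right)} = t + 1 = 1 + t$)
$\frac{U{\left(14 \right)} - 283}{-317 + 95} = \frac{\left(1 + 14\right) - 283}{-317 + 95} = \frac{15 - 283}{-222} = \left(-268\right) \left(- \frac{1}{222}\right) = \frac{134}{111}$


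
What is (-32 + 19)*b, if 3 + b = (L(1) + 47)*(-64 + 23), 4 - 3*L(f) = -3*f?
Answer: 79001/3 ≈ 26334.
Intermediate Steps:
L(f) = 4/3 + f (L(f) = 4/3 - (-1)*f = 4/3 + f)
b = -6077/3 (b = -3 + ((4/3 + 1) + 47)*(-64 + 23) = -3 + (7/3 + 47)*(-41) = -3 + (148/3)*(-41) = -3 - 6068/3 = -6077/3 ≈ -2025.7)
(-32 + 19)*b = (-32 + 19)*(-6077/3) = -13*(-6077/3) = 79001/3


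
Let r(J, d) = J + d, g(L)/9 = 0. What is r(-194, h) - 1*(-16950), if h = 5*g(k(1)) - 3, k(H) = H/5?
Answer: 16753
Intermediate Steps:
k(H) = H/5 (k(H) = H*(⅕) = H/5)
g(L) = 0 (g(L) = 9*0 = 0)
h = -3 (h = 5*0 - 3 = 0 - 3 = -3)
r(-194, h) - 1*(-16950) = (-194 - 3) - 1*(-16950) = -197 + 16950 = 16753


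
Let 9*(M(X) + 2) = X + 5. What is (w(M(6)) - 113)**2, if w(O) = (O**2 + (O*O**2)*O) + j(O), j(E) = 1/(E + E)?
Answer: 107109480095641/8437157316 ≈ 12695.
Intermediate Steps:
M(X) = -13/9 + X/9 (M(X) = -2 + (X + 5)/9 = -2 + (5 + X)/9 = -2 + (5/9 + X/9) = -13/9 + X/9)
j(E) = 1/(2*E)
w(O) = O**2 + O**4 + 1/(2*O) (w(O) = (O**2 + (O*O**2)*O) + 1/(2*O) = (O**2 + O**3*O) + 1/(2*O) = (O**2 + O**4) + 1/(2*O) = O**2 + O**4 + 1/(2*O))
(w(M(6)) - 113)**2 = (((-13/9 + (1/9)*6)**2 + (-13/9 + (1/9)*6)**4 + 1/(2*(-13/9 + (1/9)*6))) - 113)**2 = (((-13/9 + 2/3)**2 + (-13/9 + 2/3)**4 + 1/(2*(-13/9 + 2/3))) - 113)**2 = (((-7/9)**2 + (-7/9)**4 + 1/(2*(-7/9))) - 113)**2 = ((49/81 + 2401/6561 + (1/2)*(-9/7)) - 113)**2 = ((49/81 + 2401/6561 - 9/14) - 113)**2 = (30131/91854 - 113)**2 = (-10349371/91854)**2 = 107109480095641/8437157316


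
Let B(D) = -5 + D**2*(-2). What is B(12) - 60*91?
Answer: -5753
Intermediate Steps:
B(D) = -5 - 2*D**2
B(12) - 60*91 = (-5 - 2*12**2) - 60*91 = (-5 - 2*144) - 5460 = (-5 - 288) - 5460 = -293 - 5460 = -5753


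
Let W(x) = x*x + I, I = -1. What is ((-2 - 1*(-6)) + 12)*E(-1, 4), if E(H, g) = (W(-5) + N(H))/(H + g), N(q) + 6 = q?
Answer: 272/3 ≈ 90.667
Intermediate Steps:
W(x) = -1 + x**2 (W(x) = x*x - 1 = x**2 - 1 = -1 + x**2)
N(q) = -6 + q
E(H, g) = (18 + H)/(H + g) (E(H, g) = ((-1 + (-5)**2) + (-6 + H))/(H + g) = ((-1 + 25) + (-6 + H))/(H + g) = (24 + (-6 + H))/(H + g) = (18 + H)/(H + g))
((-2 - 1*(-6)) + 12)*E(-1, 4) = ((-2 - 1*(-6)) + 12)*((18 - 1)/(-1 + 4)) = ((-2 + 6) + 12)*(17/3) = (4 + 12)*((1/3)*17) = 16*(17/3) = 272/3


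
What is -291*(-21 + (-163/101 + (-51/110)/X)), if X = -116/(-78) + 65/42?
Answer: 60981541833/9204635 ≈ 6625.1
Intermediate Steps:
X = 1657/546 (X = -116*(-1/78) + 65*(1/42) = 58/39 + 65/42 = 1657/546 ≈ 3.0348)
-291*(-21 + (-163/101 + (-51/110)/X)) = -291*(-21 + (-163/101 + (-51/110)/(1657/546))) = -291*(-21 + (-163*1/101 - 51*1/110*(546/1657))) = -291*(-21 + (-163/101 - 51/110*546/1657)) = -291*(-21 + (-163/101 - 13923/91135)) = -291*(-21 - 16261228/9204635) = -291*(-209558563/9204635) = 60981541833/9204635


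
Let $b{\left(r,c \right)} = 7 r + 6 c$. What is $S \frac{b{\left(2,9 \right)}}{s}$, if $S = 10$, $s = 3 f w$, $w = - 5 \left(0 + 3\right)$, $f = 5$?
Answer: $- \frac{136}{45} \approx -3.0222$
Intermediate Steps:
$w = -15$ ($w = \left(-5\right) 3 = -15$)
$b{\left(r,c \right)} = 6 c + 7 r$
$s = -225$ ($s = 3 \cdot 5 \left(-15\right) = 15 \left(-15\right) = -225$)
$S \frac{b{\left(2,9 \right)}}{s} = 10 \frac{6 \cdot 9 + 7 \cdot 2}{-225} = 10 \left(54 + 14\right) \left(- \frac{1}{225}\right) = 10 \cdot 68 \left(- \frac{1}{225}\right) = 10 \left(- \frac{68}{225}\right) = - \frac{136}{45}$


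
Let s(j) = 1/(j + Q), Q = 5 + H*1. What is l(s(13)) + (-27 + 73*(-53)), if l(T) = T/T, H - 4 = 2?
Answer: -3895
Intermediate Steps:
H = 6 (H = 4 + 2 = 6)
Q = 11 (Q = 5 + 6*1 = 5 + 6 = 11)
s(j) = 1/(11 + j) (s(j) = 1/(j + 11) = 1/(11 + j))
l(T) = 1
l(s(13)) + (-27 + 73*(-53)) = 1 + (-27 + 73*(-53)) = 1 + (-27 - 3869) = 1 - 3896 = -3895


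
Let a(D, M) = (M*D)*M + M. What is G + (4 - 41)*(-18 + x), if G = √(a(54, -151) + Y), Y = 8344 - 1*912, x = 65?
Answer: -1739 + 3*√137615 ≈ -626.11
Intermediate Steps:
a(D, M) = M + D*M² (a(D, M) = (D*M)*M + M = D*M² + M = M + D*M²)
Y = 7432 (Y = 8344 - 912 = 7432)
G = 3*√137615 (G = √(-151*(1 + 54*(-151)) + 7432) = √(-151*(1 - 8154) + 7432) = √(-151*(-8153) + 7432) = √(1231103 + 7432) = √1238535 = 3*√137615 ≈ 1112.9)
G + (4 - 41)*(-18 + x) = 3*√137615 + (4 - 41)*(-18 + 65) = 3*√137615 - 37*47 = 3*√137615 - 1739 = -1739 + 3*√137615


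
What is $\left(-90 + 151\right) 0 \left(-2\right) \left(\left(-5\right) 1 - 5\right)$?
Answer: $0$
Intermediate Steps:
$\left(-90 + 151\right) 0 \left(-2\right) \left(\left(-5\right) 1 - 5\right) = 61 \cdot 0 \left(-5 - 5\right) = 61 \cdot 0 \left(-10\right) = 61 \cdot 0 = 0$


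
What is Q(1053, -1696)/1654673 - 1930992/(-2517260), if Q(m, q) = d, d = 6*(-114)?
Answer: 798359629944/1041310538995 ≈ 0.76669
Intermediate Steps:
d = -684
Q(m, q) = -684
Q(1053, -1696)/1654673 - 1930992/(-2517260) = -684/1654673 - 1930992/(-2517260) = -684*1/1654673 - 1930992*(-1/2517260) = -684/1654673 + 482748/629315 = 798359629944/1041310538995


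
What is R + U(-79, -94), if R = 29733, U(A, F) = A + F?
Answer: 29560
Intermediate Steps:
R + U(-79, -94) = 29733 + (-79 - 94) = 29733 - 173 = 29560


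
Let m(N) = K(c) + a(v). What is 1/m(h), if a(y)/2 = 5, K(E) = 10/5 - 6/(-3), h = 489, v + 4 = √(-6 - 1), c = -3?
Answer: 1/14 ≈ 0.071429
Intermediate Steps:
v = -4 + I*√7 (v = -4 + √(-6 - 1) = -4 + √(-7) = -4 + I*√7 ≈ -4.0 + 2.6458*I)
K(E) = 4 (K(E) = 10*(⅕) - 6*(-⅓) = 2 + 2 = 4)
a(y) = 10 (a(y) = 2*5 = 10)
m(N) = 14 (m(N) = 4 + 10 = 14)
1/m(h) = 1/14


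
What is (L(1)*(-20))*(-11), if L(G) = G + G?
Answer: 440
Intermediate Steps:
L(G) = 2*G
(L(1)*(-20))*(-11) = ((2*1)*(-20))*(-11) = (2*(-20))*(-11) = -40*(-11) = 440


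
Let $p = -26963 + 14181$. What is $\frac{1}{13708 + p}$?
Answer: $\frac{1}{926} \approx 0.0010799$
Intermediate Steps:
$p = -12782$
$\frac{1}{13708 + p} = \frac{1}{13708 - 12782} = \frac{1}{926}$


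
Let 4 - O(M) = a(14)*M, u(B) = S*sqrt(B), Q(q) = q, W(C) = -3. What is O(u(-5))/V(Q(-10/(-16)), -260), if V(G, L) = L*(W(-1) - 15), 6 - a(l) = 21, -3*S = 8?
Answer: 1/1170 - I*sqrt(5)/117 ≈ 0.0008547 - 0.019112*I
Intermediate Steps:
S = -8/3 (S = -1/3*8 = -8/3 ≈ -2.6667)
a(l) = -15 (a(l) = 6 - 1*21 = 6 - 21 = -15)
u(B) = -8*sqrt(B)/3
V(G, L) = -18*L (V(G, L) = L*(-3 - 15) = L*(-18) = -18*L)
O(M) = 4 + 15*M (O(M) = 4 - (-15)*M = 4 + 15*M)
O(u(-5))/V(Q(-10/(-16)), -260) = (4 + 15*(-8*I*sqrt(5)/3))/((-18*(-260))) = (4 + 15*(-8*I*sqrt(5)/3))/4680 = (4 + 15*(-8*I*sqrt(5)/3))*(1/4680) = (4 - 40*I*sqrt(5))*(1/4680) = 1/1170 - I*sqrt(5)/117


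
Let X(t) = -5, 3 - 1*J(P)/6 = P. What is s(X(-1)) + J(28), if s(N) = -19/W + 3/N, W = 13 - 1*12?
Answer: -848/5 ≈ -169.60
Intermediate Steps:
J(P) = 18 - 6*P
W = 1 (W = 13 - 12 = 1)
s(N) = -19 + 3/N (s(N) = -19/1 + 3/N = -19*1 + 3/N = -19 + 3/N)
s(X(-1)) + J(28) = (-19 + 3/(-5)) + (18 - 6*28) = (-19 + 3*(-⅕)) + (18 - 168) = (-19 - ⅗) - 150 = -98/5 - 150 = -848/5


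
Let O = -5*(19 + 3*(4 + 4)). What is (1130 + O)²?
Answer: 837225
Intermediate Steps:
O = -215 (O = -5*(19 + 3*8) = -5*(19 + 24) = -5*43 = -215)
(1130 + O)² = (1130 - 215)² = 915² = 837225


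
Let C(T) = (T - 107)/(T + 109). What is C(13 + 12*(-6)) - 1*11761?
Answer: -294108/25 ≈ -11764.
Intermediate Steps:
C(T) = (-107 + T)/(109 + T)
C(13 + 12*(-6)) - 1*11761 = (-107 + (13 + 12*(-6)))/(109 + (13 + 12*(-6))) - 1*11761 = (-107 + (13 - 72))/(109 + (13 - 72)) - 11761 = (-107 - 59)/(109 - 59) - 11761 = -166/50 - 11761 = (1/50)*(-166) - 11761 = -83/25 - 11761 = -294108/25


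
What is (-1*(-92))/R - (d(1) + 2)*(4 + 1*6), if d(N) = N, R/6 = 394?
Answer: -17707/591 ≈ -29.961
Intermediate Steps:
R = 2364 (R = 6*394 = 2364)
(-1*(-92))/R - (d(1) + 2)*(4 + 1*6) = -1*(-92)/2364 - (1 + 2)*(4 + 1*6) = 92*(1/2364) - 3*(4 + 6) = 23/591 - 3*10 = 23/591 - 1*30 = 23/591 - 30 = -17707/591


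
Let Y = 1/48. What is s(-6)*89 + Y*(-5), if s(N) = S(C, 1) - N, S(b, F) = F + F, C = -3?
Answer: 34171/48 ≈ 711.90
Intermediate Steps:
Y = 1/48 ≈ 0.020833
S(b, F) = 2*F
s(N) = 2 - N (s(N) = 2*1 - N = 2 - N)
s(-6)*89 + Y*(-5) = (2 - 1*(-6))*89 + (1/48)*(-5) = (2 + 6)*89 - 5/48 = 8*89 - 5/48 = 712 - 5/48 = 34171/48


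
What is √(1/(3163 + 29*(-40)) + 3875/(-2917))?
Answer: 2*I*√11333049731427/5842751 ≈ 1.1524*I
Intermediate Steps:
√(1/(3163 + 29*(-40)) + 3875/(-2917)) = √(1/(3163 - 1160) + 3875*(-1/2917)) = √(1/2003 - 3875/2917) = √(-7758708/5842751) = 2*I*√11333049731427/5842751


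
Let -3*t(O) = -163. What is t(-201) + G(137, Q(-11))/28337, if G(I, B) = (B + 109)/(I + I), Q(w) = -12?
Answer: 1265587385/23293014 ≈ 54.333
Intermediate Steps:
t(O) = 163/3 (t(O) = -⅓*(-163) = 163/3)
G(I, B) = (109 + B)/(2*I) (G(I, B) = (109 + B)/((2*I)) = (109 + B)*(1/(2*I)) = (109 + B)/(2*I))
t(-201) + G(137, Q(-11))/28337 = 163/3 + ((½)*(109 - 12)/137)/28337 = 163/3 + ((½)*(1/137)*97)*(1/28337) = 163/3 + (97/274)*(1/28337) = 163/3 + 97/7764338 = 1265587385/23293014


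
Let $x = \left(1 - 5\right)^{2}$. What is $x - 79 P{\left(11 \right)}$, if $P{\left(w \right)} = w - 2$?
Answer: $-695$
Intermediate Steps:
$P{\left(w \right)} = -2 + w$ ($P{\left(w \right)} = w - 2 = -2 + w$)
$x = 16$ ($x = \left(-4\right)^{2} = 16$)
$x - 79 P{\left(11 \right)} = 16 - 79 \left(-2 + 11\right) = 16 - 711 = -695$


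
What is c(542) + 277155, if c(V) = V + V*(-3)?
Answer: 276071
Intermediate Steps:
c(V) = -2*V (c(V) = V - 3*V = -2*V)
c(542) + 277155 = -2*542 + 277155 = -1084 + 277155 = 276071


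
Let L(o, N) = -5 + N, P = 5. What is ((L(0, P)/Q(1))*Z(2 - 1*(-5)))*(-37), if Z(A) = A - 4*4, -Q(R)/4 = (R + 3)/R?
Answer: 0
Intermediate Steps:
Q(R) = -4*(3 + R)/R (Q(R) = -4*(R + 3)/R = -4*(3 + R)/R)
Z(A) = -16 + A (Z(A) = A - 16 = -16 + A)
((L(0, P)/Q(1))*Z(2 - 1*(-5)))*(-37) = (((-5 + 5)/(-4 - 12/1))*(-16 + (2 - 1*(-5))))*(-37) = ((0/(-4 - 12*1))*(-16 + (2 + 5)))*(-37) = ((0/(-4 - 12))*(-16 + 7))*(-37) = ((0/(-16))*(-9))*(-37) = ((0*(-1/16))*(-9))*(-37) = (0*(-9))*(-37) = 0*(-37) = 0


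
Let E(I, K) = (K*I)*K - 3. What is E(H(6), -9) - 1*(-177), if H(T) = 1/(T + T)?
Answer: 723/4 ≈ 180.75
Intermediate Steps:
H(T) = 1/(2*T)
E(I, K) = -3 + I*K**2 (E(I, K) = (I*K)*K - 3 = I*K**2 - 3 = -3 + I*K**2)
E(H(6), -9) - 1*(-177) = (-3 + ((1/2)/6)*(-9)**2) - 1*(-177) = (-3 + ((1/2)*(1/6))*81) + 177 = (-3 + (1/12)*81) + 177 = (-3 + 27/4) + 177 = 15/4 + 177 = 723/4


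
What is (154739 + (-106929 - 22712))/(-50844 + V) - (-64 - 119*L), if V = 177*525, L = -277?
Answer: -461465907/14027 ≈ -32898.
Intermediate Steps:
V = 92925
(154739 + (-106929 - 22712))/(-50844 + V) - (-64 - 119*L) = (154739 + (-106929 - 22712))/(-50844 + 92925) - (-64 - 119*(-277)) = (154739 - 129641)/42081 - (-64 + 32963) = 25098*(1/42081) - 1*32899 = 8366/14027 - 32899 = -461465907/14027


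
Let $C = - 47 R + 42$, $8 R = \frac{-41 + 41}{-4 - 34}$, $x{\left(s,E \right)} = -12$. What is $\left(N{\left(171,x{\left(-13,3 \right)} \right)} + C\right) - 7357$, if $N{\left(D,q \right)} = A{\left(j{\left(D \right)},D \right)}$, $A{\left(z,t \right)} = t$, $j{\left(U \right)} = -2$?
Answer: $-7144$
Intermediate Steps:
$R = 0$ ($R = \frac{\left(-41 + 41\right) \frac{1}{-4 - 34}}{8} = \frac{0 \frac{1}{-38}}{8} = \frac{0 \left(- \frac{1}{38}\right)}{8} = \frac{1}{8} \cdot 0 = 0$)
$N{\left(D,q \right)} = D$
$C = 42$ ($C = \left(-47\right) 0 + 42 = 0 + 42 = 42$)
$\left(N{\left(171,x{\left(-13,3 \right)} \right)} + C\right) - 7357 = \left(171 + 42\right) - 7357 = 213 - 7357 = -7144$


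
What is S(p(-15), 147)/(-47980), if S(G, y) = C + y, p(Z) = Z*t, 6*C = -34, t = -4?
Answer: -106/35985 ≈ -0.0029457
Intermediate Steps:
C = -17/3 (C = (⅙)*(-34) = -17/3 ≈ -5.6667)
p(Z) = -4*Z (p(Z) = Z*(-4) = -4*Z)
S(G, y) = -17/3 + y
S(p(-15), 147)/(-47980) = (-17/3 + 147)/(-47980) = (424/3)*(-1/47980) = -106/35985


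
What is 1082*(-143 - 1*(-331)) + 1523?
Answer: 204939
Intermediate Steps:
1082*(-143 - 1*(-331)) + 1523 = 1082*(-143 + 331) + 1523 = 1082*188 + 1523 = 203416 + 1523 = 204939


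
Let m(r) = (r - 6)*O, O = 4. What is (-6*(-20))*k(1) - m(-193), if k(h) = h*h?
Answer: 916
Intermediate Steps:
k(h) = h²
m(r) = -24 + 4*r (m(r) = (r - 6)*4 = (-6 + r)*4 = -24 + 4*r)
(-6*(-20))*k(1) - m(-193) = -6*(-20)*1² - (-24 + 4*(-193)) = 120*1 - (-24 - 772) = 120 - 1*(-796) = 120 + 796 = 916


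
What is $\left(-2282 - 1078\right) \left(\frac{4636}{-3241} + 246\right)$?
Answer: $- \frac{380472000}{463} \approx -8.2175 \cdot 10^{5}$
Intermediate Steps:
$\left(-2282 - 1078\right) \left(\frac{4636}{-3241} + 246\right) = \left(-2282 - 1078\right) \left(4636 \left(- \frac{1}{3241}\right) + 246\right) = - 3360 \left(- \frac{4636}{3241} + 246\right) = \left(-3360\right) \frac{792650}{3241} = - \frac{380472000}{463}$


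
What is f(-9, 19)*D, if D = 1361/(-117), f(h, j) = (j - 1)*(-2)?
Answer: 5444/13 ≈ 418.77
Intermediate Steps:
f(h, j) = 2 - 2*j (f(h, j) = (-1 + j)*(-2) = 2 - 2*j)
D = -1361/117 (D = 1361*(-1/117) = -1361/117 ≈ -11.632)
f(-9, 19)*D = (2 - 2*19)*(-1361/117) = (2 - 38)*(-1361/117) = -36*(-1361/117) = 5444/13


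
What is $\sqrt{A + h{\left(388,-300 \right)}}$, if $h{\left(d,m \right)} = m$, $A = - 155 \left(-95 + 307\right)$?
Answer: $2 i \sqrt{8290} \approx 182.1 i$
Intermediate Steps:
$A = -32860$ ($A = \left(-155\right) 212 = -32860$)
$\sqrt{A + h{\left(388,-300 \right)}} = \sqrt{-32860 - 300} = \sqrt{-33160} = 2 i \sqrt{8290}$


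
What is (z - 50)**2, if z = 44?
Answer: 36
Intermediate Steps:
(z - 50)**2 = (44 - 50)**2 = (-6)**2 = 36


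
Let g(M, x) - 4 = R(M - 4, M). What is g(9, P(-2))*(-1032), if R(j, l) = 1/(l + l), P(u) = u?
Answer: -12556/3 ≈ -4185.3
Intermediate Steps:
R(j, l) = 1/(2*l)
g(M, x) = 4 + 1/(2*M)
g(9, P(-2))*(-1032) = (4 + (1/2)/9)*(-1032) = (4 + (1/2)*(1/9))*(-1032) = (4 + 1/18)*(-1032) = (73/18)*(-1032) = -12556/3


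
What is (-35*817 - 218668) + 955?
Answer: -246308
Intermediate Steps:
(-35*817 - 218668) + 955 = (-28595 - 218668) + 955 = -247263 + 955 = -246308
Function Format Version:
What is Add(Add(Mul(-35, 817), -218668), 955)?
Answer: -246308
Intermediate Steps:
Add(Add(Mul(-35, 817), -218668), 955) = Add(Add(-28595, -218668), 955) = Add(-247263, 955) = -246308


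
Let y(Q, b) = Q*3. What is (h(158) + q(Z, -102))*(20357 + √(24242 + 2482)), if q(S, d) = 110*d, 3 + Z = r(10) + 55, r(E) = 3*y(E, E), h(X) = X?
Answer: -225189134 - 22124*√6681 ≈ -2.2700e+8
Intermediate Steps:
y(Q, b) = 3*Q
r(E) = 9*E (r(E) = 3*(3*E) = 9*E)
Z = 142 (Z = -3 + (9*10 + 55) = -3 + (90 + 55) = -3 + 145 = 142)
(h(158) + q(Z, -102))*(20357 + √(24242 + 2482)) = (158 + 110*(-102))*(20357 + √(24242 + 2482)) = (158 - 11220)*(20357 + √26724) = -11062*(20357 + 2*√6681) = -225189134 - 22124*√6681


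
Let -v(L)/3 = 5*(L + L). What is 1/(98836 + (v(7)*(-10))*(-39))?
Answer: 1/16936 ≈ 5.9046e-5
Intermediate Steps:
v(L) = -30*L (v(L) = -15*(L + L) = -15*2*L = -30*L)
1/(98836 + (v(7)*(-10))*(-39)) = 1/(98836 + (-30*7*(-10))*(-39)) = 1/(98836 - 210*(-10)*(-39)) = 1/(98836 + 2100*(-39)) = 1/(98836 - 81900) = 1/16936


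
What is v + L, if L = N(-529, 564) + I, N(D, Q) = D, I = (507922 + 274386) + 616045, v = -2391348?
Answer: -993524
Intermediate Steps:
I = 1398353 (I = 782308 + 616045 = 1398353)
L = 1397824 (L = -529 + 1398353 = 1397824)
v + L = -2391348 + 1397824 = -993524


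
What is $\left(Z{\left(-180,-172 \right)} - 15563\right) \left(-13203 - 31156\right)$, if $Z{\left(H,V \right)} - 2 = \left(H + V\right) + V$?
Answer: $713514515$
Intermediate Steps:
$Z{\left(H,V \right)} = 2 + H + 2 V$ ($Z{\left(H,V \right)} = 2 + \left(\left(H + V\right) + V\right) = 2 + \left(H + 2 V\right) = 2 + H + 2 V$)
$\left(Z{\left(-180,-172 \right)} - 15563\right) \left(-13203 - 31156\right) = \left(\left(2 - 180 + 2 \left(-172\right)\right) - 15563\right) \left(-13203 - 31156\right) = \left(\left(2 - 180 - 344\right) - 15563\right) \left(-44359\right) = \left(-522 - 15563\right) \left(-44359\right) = \left(-16085\right) \left(-44359\right) = 713514515$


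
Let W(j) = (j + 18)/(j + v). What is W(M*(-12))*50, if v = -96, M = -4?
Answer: -275/4 ≈ -68.750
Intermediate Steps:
W(j) = (18 + j)/(-96 + j) (W(j) = (j + 18)/(j - 96) = (18 + j)/(-96 + j))
W(M*(-12))*50 = ((18 - 4*(-12))/(-96 - 4*(-12)))*50 = ((18 + 48)/(-96 + 48))*50 = (66/(-48))*50 = -1/48*66*50 = -11/8*50 = -275/4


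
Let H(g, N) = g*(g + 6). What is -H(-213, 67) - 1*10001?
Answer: -54092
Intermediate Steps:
H(g, N) = g*(6 + g)
-H(-213, 67) - 1*10001 = -(-213)*(6 - 213) - 1*10001 = -(-213)*(-207) - 10001 = -1*44091 - 10001 = -44091 - 10001 = -54092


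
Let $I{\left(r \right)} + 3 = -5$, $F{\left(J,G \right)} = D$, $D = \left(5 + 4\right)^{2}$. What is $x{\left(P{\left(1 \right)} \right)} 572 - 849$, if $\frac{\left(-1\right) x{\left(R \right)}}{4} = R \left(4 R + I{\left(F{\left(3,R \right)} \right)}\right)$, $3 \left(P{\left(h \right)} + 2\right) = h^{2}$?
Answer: $- \frac{511001}{9} \approx -56778.0$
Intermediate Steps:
$P{\left(h \right)} = -2 + \frac{h^{2}}{3}$
$D = 81$ ($D = 9^{2} = 81$)
$F{\left(J,G \right)} = 81$
$I{\left(r \right)} = -8$ ($I{\left(r \right)} = -3 - 5 = -8$)
$x{\left(R \right)} = - 4 R \left(-8 + 4 R\right)$ ($x{\left(R \right)} = - 4 R \left(4 R - 8\right) = - 4 R \left(-8 + 4 R\right)$)
$x{\left(P{\left(1 \right)} \right)} 572 - 849 = 16 \left(-2 + \frac{1^{2}}{3}\right) \left(2 - \left(-2 + \frac{1^{2}}{3}\right)\right) 572 - 849 = 16 \left(-2 + \frac{1}{3} \cdot 1\right) \left(2 - \left(-2 + \frac{1}{3} \cdot 1\right)\right) 572 - 849 = 16 \left(-2 + \frac{1}{3}\right) \left(2 - \left(-2 + \frac{1}{3}\right)\right) 572 - 849 = 16 \left(- \frac{5}{3}\right) \left(2 - - \frac{5}{3}\right) 572 - 849 = 16 \left(- \frac{5}{3}\right) \left(2 + \frac{5}{3}\right) 572 - 849 = 16 \left(- \frac{5}{3}\right) \frac{11}{3} \cdot 572 - 849 = \left(- \frac{880}{9}\right) 572 - 849 = - \frac{503360}{9} - 849 = - \frac{511001}{9}$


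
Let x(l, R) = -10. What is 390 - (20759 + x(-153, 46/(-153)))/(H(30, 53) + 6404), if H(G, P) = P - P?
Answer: 2476811/6404 ≈ 386.76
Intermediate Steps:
H(G, P) = 0
390 - (20759 + x(-153, 46/(-153)))/(H(30, 53) + 6404) = 390 - (20759 - 10)/(0 + 6404) = 390 - 20749/6404 = 2476811/6404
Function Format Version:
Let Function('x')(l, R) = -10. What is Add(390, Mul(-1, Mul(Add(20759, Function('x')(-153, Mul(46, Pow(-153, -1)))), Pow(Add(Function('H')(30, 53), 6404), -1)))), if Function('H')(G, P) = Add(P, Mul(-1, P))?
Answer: Rational(2476811, 6404) ≈ 386.76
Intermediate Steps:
Function('H')(G, P) = 0
Add(390, Mul(-1, Mul(Add(20759, Function('x')(-153, Mul(46, Pow(-153, -1)))), Pow(Add(Function('H')(30, 53), 6404), -1)))) = Add(390, Mul(-1, Mul(Add(20759, -10), Pow(Add(0, 6404), -1)))) = Add(390, Mul(-1, Mul(20749, Pow(6404, -1)))) = Add(390, Mul(-1, Mul(20749, Rational(1, 6404)))) = Add(390, Mul(-1, Rational(20749, 6404))) = Add(390, Rational(-20749, 6404)) = Rational(2476811, 6404)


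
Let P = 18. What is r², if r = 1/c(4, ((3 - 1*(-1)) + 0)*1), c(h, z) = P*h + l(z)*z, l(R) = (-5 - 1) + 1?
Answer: 1/2704 ≈ 0.00036982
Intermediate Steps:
l(R) = -5 (l(R) = -6 + 1 = -5)
c(h, z) = -5*z + 18*h (c(h, z) = 18*h - 5*z = -5*z + 18*h)
r = 1/52 (r = 1/(-5*((3 - 1*(-1)) + 0) + 18*4) = 1/(-5*((3 + 1) + 0) + 72) = 1/(-5*(4 + 0) + 72) = 1/(-20 + 72) = 1/52 ≈ 0.019231)
r² = (1/52)² = 1/2704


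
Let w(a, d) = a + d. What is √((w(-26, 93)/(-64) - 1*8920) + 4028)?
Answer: 3*I*√34795/8 ≈ 69.95*I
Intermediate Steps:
√((w(-26, 93)/(-64) - 1*8920) + 4028) = √(((-26 + 93)/(-64) - 1*8920) + 4028) = √((67*(-1/64) - 8920) + 4028) = √((-67/64 - 8920) + 4028) = √(-570947/64 + 4028) = √(-313155/64) = 3*I*√34795/8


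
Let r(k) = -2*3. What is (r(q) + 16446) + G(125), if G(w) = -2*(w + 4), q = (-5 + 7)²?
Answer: 16182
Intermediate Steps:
q = 4 (q = 2² = 4)
r(k) = -6
G(w) = -8 - 2*w (G(w) = -2*(4 + w) = -8 - 2*w)
(r(q) + 16446) + G(125) = (-6 + 16446) + (-8 - 2*125) = 16440 + (-8 - 250) = 16440 - 258 = 16182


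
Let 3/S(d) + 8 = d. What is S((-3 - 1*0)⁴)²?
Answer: 9/5329 ≈ 0.0016889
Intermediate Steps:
S(d) = 3/(-8 + d)
S((-3 - 1*0)⁴)² = (3/(-8 + (-3 - 1*0)⁴))² = (3/(-8 + (-3 + 0)⁴))² = (3/(-8 + (-3)⁴))² = (3/(-8 + 81))² = (3/73)² = 9/5329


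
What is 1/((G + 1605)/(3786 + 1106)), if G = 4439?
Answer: 1223/1511 ≈ 0.80940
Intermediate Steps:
1/((G + 1605)/(3786 + 1106)) = 1/((4439 + 1605)/(3786 + 1106)) = 1/(6044/4892) = 1/(6044*(1/4892)) = 1/(1511/1223) = 1223/1511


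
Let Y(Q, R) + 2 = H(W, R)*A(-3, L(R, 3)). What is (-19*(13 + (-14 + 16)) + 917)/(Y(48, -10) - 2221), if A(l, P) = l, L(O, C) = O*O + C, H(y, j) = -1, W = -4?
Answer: -158/555 ≈ -0.28468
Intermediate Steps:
L(O, C) = C + O² (L(O, C) = O² + C = C + O²)
Y(Q, R) = 1 (Y(Q, R) = -2 - 1*(-3) = -2 + 3 = 1)
(-19*(13 + (-14 + 16)) + 917)/(Y(48, -10) - 2221) = (-19*(13 + (-14 + 16)) + 917)/(1 - 2221) = (-19*(13 + 2) + 917)/(-2220) = (-19*15 + 917)*(-1/2220) = (-285 + 917)*(-1/2220) = 632*(-1/2220) = -158/555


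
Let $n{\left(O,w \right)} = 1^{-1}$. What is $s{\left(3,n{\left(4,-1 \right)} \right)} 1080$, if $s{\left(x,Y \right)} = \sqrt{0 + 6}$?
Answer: $1080 \sqrt{6} \approx 2645.4$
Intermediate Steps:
$n{\left(O,w \right)} = 1$
$s{\left(x,Y \right)} = \sqrt{6}$
$s{\left(3,n{\left(4,-1 \right)} \right)} 1080 = \sqrt{6} \cdot 1080 = 1080 \sqrt{6}$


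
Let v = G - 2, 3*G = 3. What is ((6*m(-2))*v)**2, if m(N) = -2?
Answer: 144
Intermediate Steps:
G = 1 (G = (1/3)*3 = 1)
v = -1 (v = 1 - 2 = -1)
((6*m(-2))*v)**2 = ((6*(-2))*(-1))**2 = (-12*(-1))**2 = 12**2 = 144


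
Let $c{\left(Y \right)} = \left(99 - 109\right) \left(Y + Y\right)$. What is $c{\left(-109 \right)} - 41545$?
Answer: $-39365$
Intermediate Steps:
$c{\left(Y \right)} = - 20 Y$ ($c{\left(Y \right)} = - 10 \cdot 2 Y = - 20 Y$)
$c{\left(-109 \right)} - 41545 = \left(-20\right) \left(-109\right) - 41545 = 2180 - 41545 = -39365$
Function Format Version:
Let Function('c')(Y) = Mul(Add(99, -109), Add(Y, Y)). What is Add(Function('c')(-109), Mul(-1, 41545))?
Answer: -39365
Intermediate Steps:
Function('c')(Y) = Mul(-20, Y) (Function('c')(Y) = Mul(-10, Mul(2, Y)) = Mul(-20, Y))
Add(Function('c')(-109), Mul(-1, 41545)) = Add(Mul(-20, -109), Mul(-1, 41545)) = Add(2180, -41545) = -39365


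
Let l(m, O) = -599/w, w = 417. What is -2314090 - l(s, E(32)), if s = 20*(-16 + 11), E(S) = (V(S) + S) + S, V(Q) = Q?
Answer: -964974931/417 ≈ -2.3141e+6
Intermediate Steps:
E(S) = 3*S (E(S) = (S + S) + S = 2*S + S = 3*S)
s = -100 (s = 20*(-5) = -100)
l(m, O) = -599/417
-2314090 - l(s, E(32)) = -2314090 - 1*(-599/417) = -2314090 + 599/417 = -964974931/417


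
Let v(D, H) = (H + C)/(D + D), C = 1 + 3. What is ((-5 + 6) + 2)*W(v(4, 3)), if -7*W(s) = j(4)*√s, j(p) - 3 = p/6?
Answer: -11*√14/28 ≈ -1.4699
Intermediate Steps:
C = 4
j(p) = 3 + p/6
v(D, H) = (4 + H)/(2*D) (v(D, H) = (H + 4)/(D + D) = (4 + H)/((2*D)) = (4 + H)*(1/(2*D)) = (4 + H)/(2*D))
W(s) = -11*√s/21 (W(s) = -(3 + (⅙)*4)*√s/7 = -(3 + ⅔)*√s/7 = -11*√s/21)
((-5 + 6) + 2)*W(v(4, 3)) = ((-5 + 6) + 2)*(-11*√2*√(4 + 3)/4/21) = (1 + 2)*(-11*√14/4/21) = 3*(-11*√14/84) = -11*√14/28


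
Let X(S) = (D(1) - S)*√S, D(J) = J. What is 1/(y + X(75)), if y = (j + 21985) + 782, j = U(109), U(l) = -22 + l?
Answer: 3809/86982436 + 185*√3/260947308 ≈ 4.5018e-5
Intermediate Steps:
j = 87 (j = -22 + 109 = 87)
y = 22854 (y = (87 + 21985) + 782 = 22072 + 782 = 22854)
X(S) = √S*(1 - S) (X(S) = (1 - S)*√S = √S*(1 - S))
1/(y + X(75)) = 1/(22854 + √75*(1 - 1*75)) = 1/(22854 + (5*√3)*(1 - 75)) = 1/(22854 + (5*√3)*(-74)) = 1/(22854 - 370*√3)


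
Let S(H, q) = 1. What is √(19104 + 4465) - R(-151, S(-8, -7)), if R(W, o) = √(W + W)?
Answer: 7*√481 - I*√302 ≈ 153.52 - 17.378*I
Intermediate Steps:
R(W, o) = √2*√W (R(W, o) = √(2*W) = √2*√W)
√(19104 + 4465) - R(-151, S(-8, -7)) = √(19104 + 4465) - √2*√(-151) = √23569 - √2*I*√151 = 7*√481 - I*√302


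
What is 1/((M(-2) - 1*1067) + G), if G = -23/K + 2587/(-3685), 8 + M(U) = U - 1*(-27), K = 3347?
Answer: -12333695/12959123194 ≈ -0.00095174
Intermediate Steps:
M(U) = 19 + U (M(U) = -8 + (U - 1*(-27)) = -8 + (U + 27) = -8 + (27 + U) = 19 + U)
G = -8743444/12333695 (G = -23/3347 + 2587/(-3685) = -23*1/3347 + 2587*(-1/3685) = -23/3347 - 2587/3685 = -8743444/12333695 ≈ -0.70891)
1/((M(-2) - 1*1067) + G) = 1/(((19 - 2) - 1*1067) - 8743444/12333695) = 1/((17 - 1067) - 8743444/12333695) = 1/(-1050 - 8743444/12333695) = 1/(-12959123194/12333695) = -12333695/12959123194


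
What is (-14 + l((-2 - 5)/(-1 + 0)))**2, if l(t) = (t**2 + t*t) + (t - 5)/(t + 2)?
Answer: 574564/81 ≈ 7093.4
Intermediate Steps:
l(t) = 2*t**2 + (-5 + t)/(2 + t) (l(t) = (t**2 + t**2) + (-5 + t)/(2 + t) = 2*t**2 + (-5 + t)/(2 + t))
(-14 + l((-2 - 5)/(-1 + 0)))**2 = (-14 + (-5 + (-2 - 5)/(-1 + 0) + 2*((-2 - 5)/(-1 + 0))**3 + 4*((-2 - 5)/(-1 + 0))**2)/(2 + (-2 - 5)/(-1 + 0)))**2 = (-14 + (-5 - 7/(-1) + 2*(-7/(-1))**3 + 4*(-7/(-1))**2)/(2 - 7/(-1)))**2 = (-14 + (-5 - 7*(-1) + 2*(-7*(-1))**3 + 4*(-7*(-1))**2)/(2 - 7*(-1)))**2 = (-14 + (-5 + 7 + 2*7**3 + 4*7**2)/(2 + 7))**2 = (-14 + (-5 + 7 + 2*343 + 4*49)/9)**2 = (-14 + (-5 + 7 + 686 + 196)/9)**2 = (-14 + (1/9)*884)**2 = (-14 + 884/9)**2 = (758/9)**2 = 574564/81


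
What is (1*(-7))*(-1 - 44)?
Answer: 315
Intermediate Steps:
(1*(-7))*(-1 - 44) = -7*(-45) = 315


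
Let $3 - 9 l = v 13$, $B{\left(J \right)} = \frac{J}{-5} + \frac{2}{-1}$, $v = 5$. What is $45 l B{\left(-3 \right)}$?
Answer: $434$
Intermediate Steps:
$B{\left(J \right)} = -2 - \frac{J}{5}$ ($B{\left(J \right)} = J \left(- \frac{1}{5}\right) + 2 \left(-1\right) = - \frac{J}{5} - 2 = -2 - \frac{J}{5}$)
$l = - \frac{62}{9}$ ($l = \frac{1}{3} - \frac{5 \cdot 13}{9} = \frac{1}{3} - \frac{65}{9} = - \frac{62}{9} \approx -6.8889$)
$45 l B{\left(-3 \right)} = 45 \left(- \frac{62}{9}\right) \left(-2 - - \frac{3}{5}\right) = - 310 \left(-2 + \frac{3}{5}\right) = \left(-310\right) \left(- \frac{7}{5}\right) = 434$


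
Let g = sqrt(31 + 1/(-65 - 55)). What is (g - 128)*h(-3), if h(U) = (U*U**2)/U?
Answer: -1152 + 3*sqrt(111570)/20 ≈ -1101.9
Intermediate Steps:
h(U) = U**2 (h(U) = U**3/U = U**2)
g = sqrt(111570)/60 (g = sqrt(31 + 1/(-120)) = sqrt(31 - 1/120) = sqrt(3719/120) = sqrt(111570)/60 ≈ 5.5670)
(g - 128)*h(-3) = (sqrt(111570)/60 - 128)*(-3)**2 = (-128 + sqrt(111570)/60)*9 = -1152 + 3*sqrt(111570)/20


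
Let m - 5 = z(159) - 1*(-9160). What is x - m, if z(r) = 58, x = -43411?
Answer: -52634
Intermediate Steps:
m = 9223 (m = 5 + (58 - 1*(-9160)) = 5 + (58 + 9160) = 5 + 9218 = 9223)
x - m = -43411 - 1*9223 = -43411 - 9223 = -52634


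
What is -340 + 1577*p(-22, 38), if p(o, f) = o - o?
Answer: -340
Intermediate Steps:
p(o, f) = 0
-340 + 1577*p(-22, 38) = -340 + 1577*0 = -340 + 0 = -340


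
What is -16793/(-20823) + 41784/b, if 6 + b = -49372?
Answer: -20431739/514099047 ≈ -0.039743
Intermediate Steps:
b = -49378 (b = -6 - 49372 = -49378)
-16793/(-20823) + 41784/b = -16793/(-20823) + 41784/(-49378) = -16793*(-1/20823) + 41784*(-1/49378) = 16793/20823 - 20892/24689 = -20431739/514099047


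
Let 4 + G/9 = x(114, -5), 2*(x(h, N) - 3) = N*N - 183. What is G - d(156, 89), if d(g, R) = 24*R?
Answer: -2856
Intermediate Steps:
x(h, N) = -177/2 + N**2/2 (x(h, N) = 3 + (N*N - 183)/2 = 3 + (N**2 - 183)/2 = 3 + (-183 + N**2)/2 = 3 + (-183/2 + N**2/2) = -177/2 + N**2/2)
G = -720 (G = -36 + 9*(-177/2 + (1/2)*(-5)**2) = -36 + 9*(-177/2 + (1/2)*25) = -36 + 9*(-177/2 + 25/2) = -36 + 9*(-76) = -36 - 684 = -720)
G - d(156, 89) = -720 - 24*89 = -720 - 1*2136 = -720 - 2136 = -2856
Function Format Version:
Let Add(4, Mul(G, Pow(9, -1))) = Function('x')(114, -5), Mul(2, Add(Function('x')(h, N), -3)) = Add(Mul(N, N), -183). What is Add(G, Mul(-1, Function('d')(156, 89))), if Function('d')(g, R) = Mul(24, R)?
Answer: -2856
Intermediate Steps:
Function('x')(h, N) = Add(Rational(-177, 2), Mul(Rational(1, 2), Pow(N, 2))) (Function('x')(h, N) = Add(3, Mul(Rational(1, 2), Add(Mul(N, N), -183))) = Add(3, Mul(Rational(1, 2), Add(Pow(N, 2), -183))) = Add(3, Mul(Rational(1, 2), Add(-183, Pow(N, 2)))) = Add(3, Add(Rational(-183, 2), Mul(Rational(1, 2), Pow(N, 2)))) = Add(Rational(-177, 2), Mul(Rational(1, 2), Pow(N, 2))))
G = -720 (G = Add(-36, Mul(9, Add(Rational(-177, 2), Mul(Rational(1, 2), Pow(-5, 2))))) = Add(-36, Mul(9, Add(Rational(-177, 2), Mul(Rational(1, 2), 25)))) = Add(-36, Mul(9, Add(Rational(-177, 2), Rational(25, 2)))) = Add(-36, Mul(9, -76)) = Add(-36, -684) = -720)
Add(G, Mul(-1, Function('d')(156, 89))) = Add(-720, Mul(-1, Mul(24, 89))) = Add(-720, Mul(-1, 2136)) = Add(-720, -2136) = -2856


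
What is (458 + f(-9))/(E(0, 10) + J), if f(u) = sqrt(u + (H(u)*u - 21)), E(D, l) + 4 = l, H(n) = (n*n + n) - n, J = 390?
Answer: 229/198 + I*sqrt(759)/396 ≈ 1.1566 + 0.069571*I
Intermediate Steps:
H(n) = n**2 (H(n) = (n**2 + n) - n = (n + n**2) - n = n**2)
E(D, l) = -4 + l
f(u) = sqrt(-21 + u + u**3) (f(u) = sqrt(u + (u**2*u - 21)) = sqrt(u + (u**3 - 21)) = sqrt(u + (-21 + u**3)) = sqrt(-21 + u + u**3))
(458 + f(-9))/(E(0, 10) + J) = (458 + sqrt(-21 - 9 + (-9)**3))/((-4 + 10) + 390) = (458 + sqrt(-21 - 9 - 729))/(6 + 390) = (458 + sqrt(-759))/396 = (458 + I*sqrt(759))*(1/396) = 229/198 + I*sqrt(759)/396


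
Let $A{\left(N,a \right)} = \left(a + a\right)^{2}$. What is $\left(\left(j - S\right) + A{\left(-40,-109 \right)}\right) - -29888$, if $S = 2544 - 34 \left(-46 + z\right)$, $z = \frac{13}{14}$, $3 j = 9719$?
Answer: $\frac{1608080}{21} \approx 76575.0$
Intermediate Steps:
$j = \frac{9719}{3}$ ($j = \frac{1}{3} \cdot 9719 = \frac{9719}{3} \approx 3239.7$)
$z = \frac{13}{14}$ ($z = 13 \cdot \frac{1}{14} = \frac{13}{14} \approx 0.92857$)
$A{\left(N,a \right)} = 4 a^{2}$ ($A{\left(N,a \right)} = \left(2 a\right)^{2} = 4 a^{2}$)
$S = \frac{28535}{7}$ ($S = 2544 - 34 \left(-46 + \frac{13}{14}\right) = 2544 - 34 \left(- \frac{631}{14}\right) = 2544 - - \frac{10727}{7} = 2544 + \frac{10727}{7} = \frac{28535}{7} \approx 4076.4$)
$\left(\left(j - S\right) + A{\left(-40,-109 \right)}\right) - -29888 = \left(\left(\frac{9719}{3} - \frac{28535}{7}\right) + 4 \left(-109\right)^{2}\right) - -29888 = \left(\left(\frac{9719}{3} - \frac{28535}{7}\right) + 4 \cdot 11881\right) + 29888 = \left(- \frac{17572}{21} + 47524\right) + 29888 = \frac{980432}{21} + 29888 = \frac{1608080}{21}$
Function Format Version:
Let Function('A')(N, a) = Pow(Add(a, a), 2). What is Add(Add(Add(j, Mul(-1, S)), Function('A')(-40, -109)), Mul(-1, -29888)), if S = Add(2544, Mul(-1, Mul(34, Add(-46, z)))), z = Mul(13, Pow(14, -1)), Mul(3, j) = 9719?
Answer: Rational(1608080, 21) ≈ 76575.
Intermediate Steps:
j = Rational(9719, 3) (j = Mul(Rational(1, 3), 9719) = Rational(9719, 3) ≈ 3239.7)
z = Rational(13, 14) (z = Mul(13, Rational(1, 14)) = Rational(13, 14) ≈ 0.92857)
Function('A')(N, a) = Mul(4, Pow(a, 2)) (Function('A')(N, a) = Pow(Mul(2, a), 2) = Mul(4, Pow(a, 2)))
S = Rational(28535, 7) (S = Add(2544, Mul(-1, Mul(34, Add(-46, Rational(13, 14))))) = Add(2544, Mul(-1, Mul(34, Rational(-631, 14)))) = Add(2544, Mul(-1, Rational(-10727, 7))) = Add(2544, Rational(10727, 7)) = Rational(28535, 7) ≈ 4076.4)
Add(Add(Add(j, Mul(-1, S)), Function('A')(-40, -109)), Mul(-1, -29888)) = Add(Add(Add(Rational(9719, 3), Mul(-1, Rational(28535, 7))), Mul(4, Pow(-109, 2))), Mul(-1, -29888)) = Add(Add(Add(Rational(9719, 3), Rational(-28535, 7)), Mul(4, 11881)), 29888) = Add(Add(Rational(-17572, 21), 47524), 29888) = Add(Rational(980432, 21), 29888) = Rational(1608080, 21)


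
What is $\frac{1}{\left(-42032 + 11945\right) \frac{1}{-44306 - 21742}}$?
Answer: $\frac{22016}{10029} \approx 2.1952$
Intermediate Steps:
$\frac{1}{\left(-42032 + 11945\right) \frac{1}{-44306 - 21742}} = \frac{1}{\left(-30087\right) \frac{1}{-66048}} = \frac{1}{\left(-30087\right) \left(- \frac{1}{66048}\right)} = \frac{1}{\frac{10029}{22016}} = \frac{22016}{10029}$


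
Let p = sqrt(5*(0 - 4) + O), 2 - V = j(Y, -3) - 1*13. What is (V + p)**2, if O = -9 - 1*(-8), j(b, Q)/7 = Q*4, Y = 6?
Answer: (99 + I*sqrt(21))**2 ≈ 9780.0 + 907.35*I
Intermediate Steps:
j(b, Q) = 28*Q (j(b, Q) = 7*(Q*4) = 7*(4*Q) = 28*Q)
O = -1 (O = -9 + 8 = -1)
V = 99 (V = 2 - (28*(-3) - 1*13) = 2 - (-84 - 13) = 2 - 1*(-97) = 2 + 97 = 99)
p = I*sqrt(21) (p = sqrt(5*(0 - 4) - 1) = sqrt(5*(-4) - 1) = sqrt(-20 - 1) = sqrt(-21) = I*sqrt(21) ≈ 4.5826*I)
(V + p)**2 = (99 + I*sqrt(21))**2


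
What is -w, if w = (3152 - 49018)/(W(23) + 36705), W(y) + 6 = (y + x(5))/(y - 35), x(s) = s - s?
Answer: 550392/440365 ≈ 1.2499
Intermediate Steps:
x(s) = 0
W(y) = -6 + y/(-35 + y) (W(y) = -6 + (y + 0)/(y - 35) = -6 + y/(-35 + y))
w = -550392/440365 (w = (3152 - 49018)/(5*(42 - 1*23)/(-35 + 23) + 36705) = -45866/(5*(42 - 23)/(-12) + 36705) = -45866/(5*(-1/12)*19 + 36705) = -45866/(-95/12 + 36705) = -45866/440365/12 = -45866*12/440365 = -550392/440365 ≈ -1.2499)
-w = -1*(-550392/440365) = 550392/440365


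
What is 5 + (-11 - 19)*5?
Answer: -145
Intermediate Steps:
5 + (-11 - 19)*5 = 5 - 30*5 = 5 - 150 = -145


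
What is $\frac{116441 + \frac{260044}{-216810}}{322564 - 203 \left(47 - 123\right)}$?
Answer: $\frac{12622656583}{36640022760} \approx 0.3445$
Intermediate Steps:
$\frac{116441 + \frac{260044}{-216810}}{322564 - 203 \left(47 - 123\right)} = \frac{116441 + 260044 \left(- \frac{1}{216810}\right)}{322564 - -15428} = \frac{116441 - \frac{130022}{108405}}{322564 + 15428} = \frac{12622656583}{108405 \cdot 337992} = \frac{12622656583}{108405} \cdot \frac{1}{337992} = \frac{12622656583}{36640022760}$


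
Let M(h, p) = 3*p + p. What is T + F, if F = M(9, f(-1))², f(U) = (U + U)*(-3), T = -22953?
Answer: -22377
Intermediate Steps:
f(U) = -6*U (f(U) = (2*U)*(-3) = -6*U)
M(h, p) = 4*p
F = 576 (F = (4*(-6*(-1)))² = (4*6)² = 24² = 576)
T + F = -22953 + 576 = -22377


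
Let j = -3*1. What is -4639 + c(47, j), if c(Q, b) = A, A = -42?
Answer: -4681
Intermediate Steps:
j = -3
c(Q, b) = -42
-4639 + c(47, j) = -4639 - 42 = -4681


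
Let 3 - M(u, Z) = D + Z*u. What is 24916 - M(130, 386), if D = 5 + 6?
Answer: 75104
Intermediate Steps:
D = 11
M(u, Z) = -8 - Z*u (M(u, Z) = 3 - (11 + Z*u) = 3 + (-11 - Z*u) = -8 - Z*u)
24916 - M(130, 386) = 24916 - (-8 - 1*386*130) = 24916 - (-8 - 50180) = 24916 - 1*(-50188) = 24916 + 50188 = 75104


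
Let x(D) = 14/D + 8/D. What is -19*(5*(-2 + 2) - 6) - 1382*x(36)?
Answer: -6575/9 ≈ -730.56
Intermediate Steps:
x(D) = 22/D
-19*(5*(-2 + 2) - 6) - 1382*x(36) = -19*(5*(-2 + 2) - 6) - 30404/36 = -19*(5*0 - 6) - 30404/36 = -19*(0 - 6) - 1382*11/18 = -19*(-6) - 7601/9 = 114 - 7601/9 = -6575/9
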